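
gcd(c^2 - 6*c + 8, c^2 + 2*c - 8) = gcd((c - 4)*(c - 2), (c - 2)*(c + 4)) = c - 2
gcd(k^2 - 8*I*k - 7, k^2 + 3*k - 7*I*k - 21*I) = k - 7*I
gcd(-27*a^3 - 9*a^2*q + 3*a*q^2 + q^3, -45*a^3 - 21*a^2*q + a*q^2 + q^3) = 9*a^2 + 6*a*q + q^2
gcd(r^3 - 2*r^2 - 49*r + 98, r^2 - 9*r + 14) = r^2 - 9*r + 14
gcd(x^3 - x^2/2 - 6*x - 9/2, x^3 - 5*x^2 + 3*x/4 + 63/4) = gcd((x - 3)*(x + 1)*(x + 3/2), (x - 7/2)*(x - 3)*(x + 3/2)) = x^2 - 3*x/2 - 9/2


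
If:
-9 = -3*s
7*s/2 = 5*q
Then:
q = 21/10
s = 3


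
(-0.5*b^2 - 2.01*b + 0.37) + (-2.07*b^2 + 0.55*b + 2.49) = -2.57*b^2 - 1.46*b + 2.86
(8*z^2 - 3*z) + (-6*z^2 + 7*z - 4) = 2*z^2 + 4*z - 4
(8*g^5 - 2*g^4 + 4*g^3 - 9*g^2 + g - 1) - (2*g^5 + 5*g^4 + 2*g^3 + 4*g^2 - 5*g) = 6*g^5 - 7*g^4 + 2*g^3 - 13*g^2 + 6*g - 1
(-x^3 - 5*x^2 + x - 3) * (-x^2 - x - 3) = x^5 + 6*x^4 + 7*x^3 + 17*x^2 + 9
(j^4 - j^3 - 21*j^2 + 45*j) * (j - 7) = j^5 - 8*j^4 - 14*j^3 + 192*j^2 - 315*j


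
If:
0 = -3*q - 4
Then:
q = -4/3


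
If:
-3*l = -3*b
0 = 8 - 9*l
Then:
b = 8/9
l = 8/9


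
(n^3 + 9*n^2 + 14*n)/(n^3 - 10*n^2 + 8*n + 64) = n*(n + 7)/(n^2 - 12*n + 32)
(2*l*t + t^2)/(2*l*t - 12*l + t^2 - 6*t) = t/(t - 6)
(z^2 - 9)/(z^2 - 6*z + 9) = (z + 3)/(z - 3)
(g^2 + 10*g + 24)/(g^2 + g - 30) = (g + 4)/(g - 5)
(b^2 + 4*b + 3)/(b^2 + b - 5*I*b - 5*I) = (b + 3)/(b - 5*I)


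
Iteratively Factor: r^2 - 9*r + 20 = (r - 4)*(r - 5)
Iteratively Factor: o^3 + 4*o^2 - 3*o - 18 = (o + 3)*(o^2 + o - 6) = (o + 3)^2*(o - 2)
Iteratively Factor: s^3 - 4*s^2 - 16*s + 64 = (s - 4)*(s^2 - 16) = (s - 4)*(s + 4)*(s - 4)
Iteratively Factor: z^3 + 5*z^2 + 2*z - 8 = (z + 2)*(z^2 + 3*z - 4) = (z - 1)*(z + 2)*(z + 4)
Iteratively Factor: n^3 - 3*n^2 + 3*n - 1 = (n - 1)*(n^2 - 2*n + 1) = (n - 1)^2*(n - 1)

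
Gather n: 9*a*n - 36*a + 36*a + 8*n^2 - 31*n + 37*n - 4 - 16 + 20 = 8*n^2 + n*(9*a + 6)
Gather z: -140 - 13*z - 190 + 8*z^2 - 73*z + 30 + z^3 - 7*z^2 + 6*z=z^3 + z^2 - 80*z - 300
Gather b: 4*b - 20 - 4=4*b - 24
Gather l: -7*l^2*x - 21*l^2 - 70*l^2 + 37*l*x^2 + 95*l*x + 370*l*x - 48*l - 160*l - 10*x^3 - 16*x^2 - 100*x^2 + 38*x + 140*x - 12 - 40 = l^2*(-7*x - 91) + l*(37*x^2 + 465*x - 208) - 10*x^3 - 116*x^2 + 178*x - 52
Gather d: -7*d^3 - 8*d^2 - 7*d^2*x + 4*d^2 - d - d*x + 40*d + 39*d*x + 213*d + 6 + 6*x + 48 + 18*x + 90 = -7*d^3 + d^2*(-7*x - 4) + d*(38*x + 252) + 24*x + 144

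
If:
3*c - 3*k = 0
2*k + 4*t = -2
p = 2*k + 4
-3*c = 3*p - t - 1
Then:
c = -23/19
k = -23/19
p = 30/19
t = 2/19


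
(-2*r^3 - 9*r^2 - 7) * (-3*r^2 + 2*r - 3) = 6*r^5 + 23*r^4 - 12*r^3 + 48*r^2 - 14*r + 21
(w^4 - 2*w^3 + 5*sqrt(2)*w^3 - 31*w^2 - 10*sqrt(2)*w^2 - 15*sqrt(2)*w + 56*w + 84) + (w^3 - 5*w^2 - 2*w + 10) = w^4 - w^3 + 5*sqrt(2)*w^3 - 36*w^2 - 10*sqrt(2)*w^2 - 15*sqrt(2)*w + 54*w + 94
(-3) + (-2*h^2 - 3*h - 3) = -2*h^2 - 3*h - 6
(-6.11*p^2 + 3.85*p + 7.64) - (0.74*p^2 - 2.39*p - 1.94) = -6.85*p^2 + 6.24*p + 9.58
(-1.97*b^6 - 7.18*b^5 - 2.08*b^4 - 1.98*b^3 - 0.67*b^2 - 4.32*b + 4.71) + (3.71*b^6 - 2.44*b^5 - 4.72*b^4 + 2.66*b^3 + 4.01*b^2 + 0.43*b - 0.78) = 1.74*b^6 - 9.62*b^5 - 6.8*b^4 + 0.68*b^3 + 3.34*b^2 - 3.89*b + 3.93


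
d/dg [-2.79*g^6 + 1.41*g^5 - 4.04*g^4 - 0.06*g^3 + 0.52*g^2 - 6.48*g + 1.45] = -16.74*g^5 + 7.05*g^4 - 16.16*g^3 - 0.18*g^2 + 1.04*g - 6.48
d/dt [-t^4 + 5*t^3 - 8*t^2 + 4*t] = -4*t^3 + 15*t^2 - 16*t + 4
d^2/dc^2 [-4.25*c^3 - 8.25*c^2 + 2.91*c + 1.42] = -25.5*c - 16.5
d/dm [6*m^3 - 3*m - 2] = 18*m^2 - 3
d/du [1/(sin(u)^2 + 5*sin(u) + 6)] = -(2*sin(u) + 5)*cos(u)/(sin(u)^2 + 5*sin(u) + 6)^2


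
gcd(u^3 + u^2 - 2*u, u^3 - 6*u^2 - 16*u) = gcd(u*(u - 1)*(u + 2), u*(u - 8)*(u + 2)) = u^2 + 2*u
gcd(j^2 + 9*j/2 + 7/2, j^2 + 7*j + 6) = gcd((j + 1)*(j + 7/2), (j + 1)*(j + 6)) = j + 1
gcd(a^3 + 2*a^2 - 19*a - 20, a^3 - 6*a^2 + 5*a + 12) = a^2 - 3*a - 4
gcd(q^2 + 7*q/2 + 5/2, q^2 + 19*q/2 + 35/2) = q + 5/2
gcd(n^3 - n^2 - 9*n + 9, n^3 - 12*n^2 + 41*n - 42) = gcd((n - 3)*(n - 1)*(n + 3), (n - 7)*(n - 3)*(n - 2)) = n - 3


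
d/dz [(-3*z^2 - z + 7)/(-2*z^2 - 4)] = (-z^2 + 26*z + 2)/(2*(z^4 + 4*z^2 + 4))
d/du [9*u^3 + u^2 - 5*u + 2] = 27*u^2 + 2*u - 5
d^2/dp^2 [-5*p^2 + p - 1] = -10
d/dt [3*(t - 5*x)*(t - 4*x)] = 6*t - 27*x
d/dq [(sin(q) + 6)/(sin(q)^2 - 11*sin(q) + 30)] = (-12*sin(q) + cos(q)^2 + 95)*cos(q)/(sin(q)^2 - 11*sin(q) + 30)^2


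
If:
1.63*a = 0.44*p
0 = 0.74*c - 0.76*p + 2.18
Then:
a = 0.269938650306748*p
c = 1.02702702702703*p - 2.94594594594595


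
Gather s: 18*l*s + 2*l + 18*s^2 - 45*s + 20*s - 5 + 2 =2*l + 18*s^2 + s*(18*l - 25) - 3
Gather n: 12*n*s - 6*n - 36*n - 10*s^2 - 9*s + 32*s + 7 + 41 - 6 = n*(12*s - 42) - 10*s^2 + 23*s + 42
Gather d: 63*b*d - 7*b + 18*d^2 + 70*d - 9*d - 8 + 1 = -7*b + 18*d^2 + d*(63*b + 61) - 7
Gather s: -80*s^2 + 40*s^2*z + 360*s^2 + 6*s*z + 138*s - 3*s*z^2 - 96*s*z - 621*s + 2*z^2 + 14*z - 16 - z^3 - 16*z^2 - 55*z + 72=s^2*(40*z + 280) + s*(-3*z^2 - 90*z - 483) - z^3 - 14*z^2 - 41*z + 56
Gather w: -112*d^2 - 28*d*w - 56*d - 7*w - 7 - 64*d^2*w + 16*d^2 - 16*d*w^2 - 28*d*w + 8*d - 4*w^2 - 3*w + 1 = -96*d^2 - 48*d + w^2*(-16*d - 4) + w*(-64*d^2 - 56*d - 10) - 6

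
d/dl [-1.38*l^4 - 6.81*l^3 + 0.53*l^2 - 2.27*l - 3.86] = -5.52*l^3 - 20.43*l^2 + 1.06*l - 2.27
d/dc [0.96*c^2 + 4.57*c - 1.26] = 1.92*c + 4.57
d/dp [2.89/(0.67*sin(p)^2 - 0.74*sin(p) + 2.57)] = (2.1386 - 3.8726*sin(p))*cos(p)/(0.67*sin(p)^2 - 0.74*sin(p) + 2.57)^2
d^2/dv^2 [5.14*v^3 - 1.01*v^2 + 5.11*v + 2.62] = 30.84*v - 2.02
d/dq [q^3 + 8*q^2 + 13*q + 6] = 3*q^2 + 16*q + 13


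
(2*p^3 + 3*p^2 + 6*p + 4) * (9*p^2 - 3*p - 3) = 18*p^5 + 21*p^4 + 39*p^3 + 9*p^2 - 30*p - 12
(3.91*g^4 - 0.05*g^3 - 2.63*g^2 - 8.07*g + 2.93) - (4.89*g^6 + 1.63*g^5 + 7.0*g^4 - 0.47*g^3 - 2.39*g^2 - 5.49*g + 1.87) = -4.89*g^6 - 1.63*g^5 - 3.09*g^4 + 0.42*g^3 - 0.24*g^2 - 2.58*g + 1.06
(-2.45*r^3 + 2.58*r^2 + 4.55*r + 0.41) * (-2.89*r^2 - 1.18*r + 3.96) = 7.0805*r^5 - 4.5652*r^4 - 25.8959*r^3 + 3.6629*r^2 + 17.5342*r + 1.6236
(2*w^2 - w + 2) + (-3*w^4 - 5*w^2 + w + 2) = -3*w^4 - 3*w^2 + 4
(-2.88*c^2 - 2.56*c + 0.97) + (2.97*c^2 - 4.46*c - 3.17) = 0.0900000000000003*c^2 - 7.02*c - 2.2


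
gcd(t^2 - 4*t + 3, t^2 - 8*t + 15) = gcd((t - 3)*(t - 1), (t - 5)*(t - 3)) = t - 3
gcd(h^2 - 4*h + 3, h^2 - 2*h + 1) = h - 1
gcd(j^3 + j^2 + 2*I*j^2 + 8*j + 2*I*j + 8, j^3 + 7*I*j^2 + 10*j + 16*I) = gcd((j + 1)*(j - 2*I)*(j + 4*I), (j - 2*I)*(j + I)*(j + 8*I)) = j - 2*I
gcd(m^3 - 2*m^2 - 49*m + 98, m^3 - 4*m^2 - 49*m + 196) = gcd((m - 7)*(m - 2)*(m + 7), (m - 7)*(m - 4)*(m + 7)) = m^2 - 49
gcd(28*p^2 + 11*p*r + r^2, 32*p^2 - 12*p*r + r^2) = 1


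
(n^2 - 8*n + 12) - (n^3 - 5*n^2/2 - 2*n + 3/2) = -n^3 + 7*n^2/2 - 6*n + 21/2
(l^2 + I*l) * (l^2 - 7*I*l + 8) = l^4 - 6*I*l^3 + 15*l^2 + 8*I*l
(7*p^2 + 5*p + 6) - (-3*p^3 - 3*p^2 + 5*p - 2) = 3*p^3 + 10*p^2 + 8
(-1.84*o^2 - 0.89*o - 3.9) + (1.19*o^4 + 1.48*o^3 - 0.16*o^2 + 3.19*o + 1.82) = 1.19*o^4 + 1.48*o^3 - 2.0*o^2 + 2.3*o - 2.08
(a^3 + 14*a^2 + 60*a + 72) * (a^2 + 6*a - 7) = a^5 + 20*a^4 + 137*a^3 + 334*a^2 + 12*a - 504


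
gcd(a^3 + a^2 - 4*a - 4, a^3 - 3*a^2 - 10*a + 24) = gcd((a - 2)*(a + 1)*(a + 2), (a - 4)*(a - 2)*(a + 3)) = a - 2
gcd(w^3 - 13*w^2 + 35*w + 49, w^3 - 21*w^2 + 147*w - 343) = w^2 - 14*w + 49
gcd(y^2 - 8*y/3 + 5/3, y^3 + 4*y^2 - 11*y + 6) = y - 1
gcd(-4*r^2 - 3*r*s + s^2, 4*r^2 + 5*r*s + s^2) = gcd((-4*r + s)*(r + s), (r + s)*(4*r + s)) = r + s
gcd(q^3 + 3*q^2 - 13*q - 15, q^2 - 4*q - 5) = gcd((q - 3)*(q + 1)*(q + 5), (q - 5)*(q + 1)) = q + 1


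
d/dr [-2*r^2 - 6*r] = -4*r - 6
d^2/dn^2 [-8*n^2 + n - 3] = -16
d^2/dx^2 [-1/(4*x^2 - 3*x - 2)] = 2*(-16*x^2 + 12*x + (8*x - 3)^2 + 8)/(-4*x^2 + 3*x + 2)^3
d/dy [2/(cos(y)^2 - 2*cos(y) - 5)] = 4*(cos(y) - 1)*sin(y)/(sin(y)^2 + 2*cos(y) + 4)^2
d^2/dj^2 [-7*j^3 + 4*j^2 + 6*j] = 8 - 42*j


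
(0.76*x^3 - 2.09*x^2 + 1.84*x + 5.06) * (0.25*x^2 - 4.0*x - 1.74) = 0.19*x^5 - 3.5625*x^4 + 7.4976*x^3 - 2.4584*x^2 - 23.4416*x - 8.8044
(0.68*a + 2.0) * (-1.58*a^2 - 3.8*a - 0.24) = -1.0744*a^3 - 5.744*a^2 - 7.7632*a - 0.48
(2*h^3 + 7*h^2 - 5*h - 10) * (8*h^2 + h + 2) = 16*h^5 + 58*h^4 - 29*h^3 - 71*h^2 - 20*h - 20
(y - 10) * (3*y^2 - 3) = 3*y^3 - 30*y^2 - 3*y + 30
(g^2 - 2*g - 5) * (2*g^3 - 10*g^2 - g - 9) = 2*g^5 - 14*g^4 + 9*g^3 + 43*g^2 + 23*g + 45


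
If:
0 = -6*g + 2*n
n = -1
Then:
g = -1/3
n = -1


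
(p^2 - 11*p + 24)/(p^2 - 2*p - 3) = (p - 8)/(p + 1)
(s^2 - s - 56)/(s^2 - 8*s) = (s + 7)/s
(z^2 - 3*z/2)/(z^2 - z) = (z - 3/2)/(z - 1)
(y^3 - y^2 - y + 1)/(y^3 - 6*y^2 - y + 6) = (y - 1)/(y - 6)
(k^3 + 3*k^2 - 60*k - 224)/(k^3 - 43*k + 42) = (k^2 - 4*k - 32)/(k^2 - 7*k + 6)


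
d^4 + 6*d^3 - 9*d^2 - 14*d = d*(d - 2)*(d + 1)*(d + 7)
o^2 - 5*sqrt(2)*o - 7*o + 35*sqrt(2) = (o - 7)*(o - 5*sqrt(2))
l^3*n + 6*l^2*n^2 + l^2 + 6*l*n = l*(l + 6*n)*(l*n + 1)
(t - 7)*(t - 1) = t^2 - 8*t + 7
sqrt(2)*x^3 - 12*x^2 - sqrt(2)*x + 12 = (x - 1)*(x - 6*sqrt(2))*(sqrt(2)*x + sqrt(2))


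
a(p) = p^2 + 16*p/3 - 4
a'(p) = 2*p + 16/3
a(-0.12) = -4.63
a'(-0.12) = 5.09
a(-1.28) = -9.19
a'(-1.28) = 2.77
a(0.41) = -1.65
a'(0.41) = 6.15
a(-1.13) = -8.75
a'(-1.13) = 3.07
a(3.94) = 32.54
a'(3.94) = 13.21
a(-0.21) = -5.08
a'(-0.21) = 4.91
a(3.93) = 32.40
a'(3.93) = 13.19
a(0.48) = -1.21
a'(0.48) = 6.29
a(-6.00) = 0.00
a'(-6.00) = -6.67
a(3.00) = 21.00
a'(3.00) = 11.33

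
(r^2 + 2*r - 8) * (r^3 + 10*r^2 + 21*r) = r^5 + 12*r^4 + 33*r^3 - 38*r^2 - 168*r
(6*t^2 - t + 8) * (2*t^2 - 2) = 12*t^4 - 2*t^3 + 4*t^2 + 2*t - 16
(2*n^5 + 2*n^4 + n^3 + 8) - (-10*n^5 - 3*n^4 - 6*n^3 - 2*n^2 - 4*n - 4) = 12*n^5 + 5*n^4 + 7*n^3 + 2*n^2 + 4*n + 12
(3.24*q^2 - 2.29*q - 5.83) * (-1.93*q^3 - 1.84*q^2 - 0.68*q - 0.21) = -6.2532*q^5 - 1.5419*q^4 + 13.2623*q^3 + 11.604*q^2 + 4.4453*q + 1.2243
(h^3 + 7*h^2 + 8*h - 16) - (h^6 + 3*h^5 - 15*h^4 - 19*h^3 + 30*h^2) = -h^6 - 3*h^5 + 15*h^4 + 20*h^3 - 23*h^2 + 8*h - 16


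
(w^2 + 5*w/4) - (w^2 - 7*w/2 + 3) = 19*w/4 - 3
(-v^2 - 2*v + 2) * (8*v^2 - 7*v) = -8*v^4 - 9*v^3 + 30*v^2 - 14*v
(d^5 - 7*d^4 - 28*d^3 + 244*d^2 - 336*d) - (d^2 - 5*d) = d^5 - 7*d^4 - 28*d^3 + 243*d^2 - 331*d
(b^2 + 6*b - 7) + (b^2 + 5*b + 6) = 2*b^2 + 11*b - 1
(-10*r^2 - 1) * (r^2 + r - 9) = -10*r^4 - 10*r^3 + 89*r^2 - r + 9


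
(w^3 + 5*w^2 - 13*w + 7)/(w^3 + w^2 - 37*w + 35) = (w - 1)/(w - 5)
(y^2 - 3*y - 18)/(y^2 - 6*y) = (y + 3)/y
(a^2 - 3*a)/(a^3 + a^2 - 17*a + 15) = a/(a^2 + 4*a - 5)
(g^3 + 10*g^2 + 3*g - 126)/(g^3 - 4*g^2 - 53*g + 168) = (g + 6)/(g - 8)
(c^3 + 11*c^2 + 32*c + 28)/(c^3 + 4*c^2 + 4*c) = (c + 7)/c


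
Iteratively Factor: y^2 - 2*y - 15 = (y + 3)*(y - 5)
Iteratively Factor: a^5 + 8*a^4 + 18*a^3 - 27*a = (a)*(a^4 + 8*a^3 + 18*a^2 - 27) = a*(a + 3)*(a^3 + 5*a^2 + 3*a - 9) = a*(a - 1)*(a + 3)*(a^2 + 6*a + 9) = a*(a - 1)*(a + 3)^2*(a + 3)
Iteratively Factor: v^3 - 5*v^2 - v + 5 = (v - 5)*(v^2 - 1) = (v - 5)*(v - 1)*(v + 1)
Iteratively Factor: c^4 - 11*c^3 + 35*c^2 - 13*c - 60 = (c - 5)*(c^3 - 6*c^2 + 5*c + 12) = (c - 5)*(c - 4)*(c^2 - 2*c - 3) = (c - 5)*(c - 4)*(c - 3)*(c + 1)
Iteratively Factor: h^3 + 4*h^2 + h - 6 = (h + 2)*(h^2 + 2*h - 3) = (h - 1)*(h + 2)*(h + 3)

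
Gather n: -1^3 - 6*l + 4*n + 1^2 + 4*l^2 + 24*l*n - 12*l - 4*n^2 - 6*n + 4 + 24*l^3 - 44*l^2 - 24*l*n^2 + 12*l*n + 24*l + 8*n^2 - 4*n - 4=24*l^3 - 40*l^2 + 6*l + n^2*(4 - 24*l) + n*(36*l - 6)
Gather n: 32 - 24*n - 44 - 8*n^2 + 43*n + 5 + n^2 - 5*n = -7*n^2 + 14*n - 7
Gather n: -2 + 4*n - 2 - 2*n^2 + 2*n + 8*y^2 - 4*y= -2*n^2 + 6*n + 8*y^2 - 4*y - 4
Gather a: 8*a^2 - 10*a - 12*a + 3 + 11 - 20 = 8*a^2 - 22*a - 6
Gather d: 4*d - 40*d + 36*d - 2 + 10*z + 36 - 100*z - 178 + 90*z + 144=0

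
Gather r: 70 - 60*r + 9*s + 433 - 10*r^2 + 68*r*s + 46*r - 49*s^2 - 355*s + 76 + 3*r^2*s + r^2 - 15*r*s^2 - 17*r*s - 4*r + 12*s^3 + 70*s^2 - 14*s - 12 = r^2*(3*s - 9) + r*(-15*s^2 + 51*s - 18) + 12*s^3 + 21*s^2 - 360*s + 567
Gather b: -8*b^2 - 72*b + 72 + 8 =-8*b^2 - 72*b + 80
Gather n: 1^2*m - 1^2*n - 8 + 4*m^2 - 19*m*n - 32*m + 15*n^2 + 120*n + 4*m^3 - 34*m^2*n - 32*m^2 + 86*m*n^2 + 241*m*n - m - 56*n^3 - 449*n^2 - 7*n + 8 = 4*m^3 - 28*m^2 - 32*m - 56*n^3 + n^2*(86*m - 434) + n*(-34*m^2 + 222*m + 112)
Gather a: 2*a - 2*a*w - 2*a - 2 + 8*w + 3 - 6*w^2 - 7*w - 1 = -2*a*w - 6*w^2 + w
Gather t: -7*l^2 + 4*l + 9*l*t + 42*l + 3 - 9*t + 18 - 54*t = -7*l^2 + 46*l + t*(9*l - 63) + 21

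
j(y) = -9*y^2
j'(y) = -18*y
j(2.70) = -65.61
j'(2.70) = -48.60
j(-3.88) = -135.49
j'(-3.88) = 69.84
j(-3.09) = -85.93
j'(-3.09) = 55.62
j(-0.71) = -4.54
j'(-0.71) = 12.78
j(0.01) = -0.00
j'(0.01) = -0.18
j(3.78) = -128.60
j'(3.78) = -68.04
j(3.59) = -115.99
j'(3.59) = -64.62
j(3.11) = -87.05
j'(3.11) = -55.98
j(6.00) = -324.00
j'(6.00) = -108.00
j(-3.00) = -81.00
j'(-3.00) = 54.00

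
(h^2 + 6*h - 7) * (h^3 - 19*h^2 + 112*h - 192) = h^5 - 13*h^4 - 9*h^3 + 613*h^2 - 1936*h + 1344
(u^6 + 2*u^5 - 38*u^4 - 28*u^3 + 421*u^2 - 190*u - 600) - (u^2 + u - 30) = u^6 + 2*u^5 - 38*u^4 - 28*u^3 + 420*u^2 - 191*u - 570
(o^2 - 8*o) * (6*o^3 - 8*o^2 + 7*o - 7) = 6*o^5 - 56*o^4 + 71*o^3 - 63*o^2 + 56*o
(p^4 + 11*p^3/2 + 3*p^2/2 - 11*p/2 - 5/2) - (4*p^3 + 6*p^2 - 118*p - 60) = p^4 + 3*p^3/2 - 9*p^2/2 + 225*p/2 + 115/2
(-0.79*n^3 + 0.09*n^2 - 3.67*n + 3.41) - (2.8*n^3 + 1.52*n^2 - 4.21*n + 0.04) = -3.59*n^3 - 1.43*n^2 + 0.54*n + 3.37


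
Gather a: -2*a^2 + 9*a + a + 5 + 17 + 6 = -2*a^2 + 10*a + 28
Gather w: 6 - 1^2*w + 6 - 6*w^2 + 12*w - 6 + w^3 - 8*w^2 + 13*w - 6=w^3 - 14*w^2 + 24*w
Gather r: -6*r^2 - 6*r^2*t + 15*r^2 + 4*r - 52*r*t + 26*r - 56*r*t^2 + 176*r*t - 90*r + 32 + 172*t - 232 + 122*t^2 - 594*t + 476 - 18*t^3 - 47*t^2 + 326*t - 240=r^2*(9 - 6*t) + r*(-56*t^2 + 124*t - 60) - 18*t^3 + 75*t^2 - 96*t + 36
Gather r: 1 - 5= -4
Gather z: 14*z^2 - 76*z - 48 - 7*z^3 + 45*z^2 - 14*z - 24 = -7*z^3 + 59*z^2 - 90*z - 72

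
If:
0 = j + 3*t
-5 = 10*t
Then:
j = 3/2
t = -1/2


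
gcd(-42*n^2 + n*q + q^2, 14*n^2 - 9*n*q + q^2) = 1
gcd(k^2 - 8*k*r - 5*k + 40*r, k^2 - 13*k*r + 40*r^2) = -k + 8*r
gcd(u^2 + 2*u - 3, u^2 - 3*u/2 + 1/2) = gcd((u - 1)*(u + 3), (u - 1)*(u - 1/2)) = u - 1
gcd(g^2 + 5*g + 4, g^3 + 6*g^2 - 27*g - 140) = g + 4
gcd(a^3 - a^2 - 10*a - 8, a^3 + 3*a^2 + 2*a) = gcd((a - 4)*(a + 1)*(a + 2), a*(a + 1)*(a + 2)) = a^2 + 3*a + 2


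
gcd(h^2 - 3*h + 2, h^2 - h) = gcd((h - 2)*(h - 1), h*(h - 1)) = h - 1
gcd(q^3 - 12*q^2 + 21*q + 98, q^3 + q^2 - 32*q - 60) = q + 2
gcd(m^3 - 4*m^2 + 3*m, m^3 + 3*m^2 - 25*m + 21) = m^2 - 4*m + 3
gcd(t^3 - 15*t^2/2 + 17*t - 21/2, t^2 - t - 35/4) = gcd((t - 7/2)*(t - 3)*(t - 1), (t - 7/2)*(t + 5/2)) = t - 7/2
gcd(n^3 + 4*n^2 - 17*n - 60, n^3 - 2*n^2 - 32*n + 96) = n - 4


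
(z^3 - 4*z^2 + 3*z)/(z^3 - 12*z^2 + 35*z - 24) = z/(z - 8)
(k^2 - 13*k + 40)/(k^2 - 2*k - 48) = (k - 5)/(k + 6)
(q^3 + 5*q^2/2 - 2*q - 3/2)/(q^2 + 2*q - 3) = q + 1/2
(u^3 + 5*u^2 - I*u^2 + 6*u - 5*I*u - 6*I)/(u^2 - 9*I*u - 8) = (u^2 + 5*u + 6)/(u - 8*I)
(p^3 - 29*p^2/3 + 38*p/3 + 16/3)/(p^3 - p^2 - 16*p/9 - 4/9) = 3*(p - 8)/(3*p + 2)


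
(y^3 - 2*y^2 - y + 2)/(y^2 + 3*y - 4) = (y^2 - y - 2)/(y + 4)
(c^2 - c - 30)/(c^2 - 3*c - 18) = (c + 5)/(c + 3)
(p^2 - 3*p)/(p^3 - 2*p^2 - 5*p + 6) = p/(p^2 + p - 2)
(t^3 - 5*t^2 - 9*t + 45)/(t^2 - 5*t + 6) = (t^2 - 2*t - 15)/(t - 2)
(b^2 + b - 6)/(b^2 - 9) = (b - 2)/(b - 3)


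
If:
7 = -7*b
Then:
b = -1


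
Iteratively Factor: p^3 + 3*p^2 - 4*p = (p + 4)*(p^2 - p) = p*(p + 4)*(p - 1)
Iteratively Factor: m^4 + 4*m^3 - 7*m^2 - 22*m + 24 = (m - 1)*(m^3 + 5*m^2 - 2*m - 24) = (m - 1)*(m + 4)*(m^2 + m - 6) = (m - 2)*(m - 1)*(m + 4)*(m + 3)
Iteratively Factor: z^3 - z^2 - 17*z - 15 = (z - 5)*(z^2 + 4*z + 3) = (z - 5)*(z + 3)*(z + 1)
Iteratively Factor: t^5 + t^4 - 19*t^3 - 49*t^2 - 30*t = (t)*(t^4 + t^3 - 19*t^2 - 49*t - 30) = t*(t + 2)*(t^3 - t^2 - 17*t - 15) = t*(t + 1)*(t + 2)*(t^2 - 2*t - 15) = t*(t - 5)*(t + 1)*(t + 2)*(t + 3)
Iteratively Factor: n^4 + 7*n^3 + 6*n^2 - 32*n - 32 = (n + 4)*(n^3 + 3*n^2 - 6*n - 8) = (n + 4)^2*(n^2 - n - 2) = (n + 1)*(n + 4)^2*(n - 2)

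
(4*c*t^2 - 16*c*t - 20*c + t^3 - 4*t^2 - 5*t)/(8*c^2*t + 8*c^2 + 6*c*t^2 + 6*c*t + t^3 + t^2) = (t - 5)/(2*c + t)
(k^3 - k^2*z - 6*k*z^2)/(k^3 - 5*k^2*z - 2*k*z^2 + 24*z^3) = k/(k - 4*z)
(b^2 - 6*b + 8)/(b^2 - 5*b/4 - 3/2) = 4*(b - 4)/(4*b + 3)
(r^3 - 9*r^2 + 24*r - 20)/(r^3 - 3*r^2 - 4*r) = (-r^3 + 9*r^2 - 24*r + 20)/(r*(-r^2 + 3*r + 4))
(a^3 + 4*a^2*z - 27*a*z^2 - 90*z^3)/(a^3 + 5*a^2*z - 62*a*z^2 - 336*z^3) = (-a^2 + 2*a*z + 15*z^2)/(-a^2 + a*z + 56*z^2)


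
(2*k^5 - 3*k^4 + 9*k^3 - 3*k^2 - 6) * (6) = 12*k^5 - 18*k^4 + 54*k^3 - 18*k^2 - 36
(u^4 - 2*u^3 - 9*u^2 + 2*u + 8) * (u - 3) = u^5 - 5*u^4 - 3*u^3 + 29*u^2 + 2*u - 24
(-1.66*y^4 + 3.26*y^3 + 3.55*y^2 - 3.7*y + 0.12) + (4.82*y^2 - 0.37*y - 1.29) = -1.66*y^4 + 3.26*y^3 + 8.37*y^2 - 4.07*y - 1.17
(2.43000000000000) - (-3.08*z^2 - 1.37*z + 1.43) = 3.08*z^2 + 1.37*z + 1.0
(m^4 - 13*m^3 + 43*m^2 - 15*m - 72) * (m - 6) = m^5 - 19*m^4 + 121*m^3 - 273*m^2 + 18*m + 432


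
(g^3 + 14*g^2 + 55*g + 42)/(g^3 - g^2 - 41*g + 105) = (g^2 + 7*g + 6)/(g^2 - 8*g + 15)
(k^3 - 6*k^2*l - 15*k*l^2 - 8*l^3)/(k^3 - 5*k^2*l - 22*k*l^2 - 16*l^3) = (k + l)/(k + 2*l)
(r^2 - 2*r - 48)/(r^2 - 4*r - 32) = (r + 6)/(r + 4)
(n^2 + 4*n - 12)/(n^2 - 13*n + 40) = (n^2 + 4*n - 12)/(n^2 - 13*n + 40)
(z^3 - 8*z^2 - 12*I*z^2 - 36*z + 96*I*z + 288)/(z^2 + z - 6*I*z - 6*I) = (z^2 + z*(-8 - 6*I) + 48*I)/(z + 1)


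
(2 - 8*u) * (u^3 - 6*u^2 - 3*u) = -8*u^4 + 50*u^3 + 12*u^2 - 6*u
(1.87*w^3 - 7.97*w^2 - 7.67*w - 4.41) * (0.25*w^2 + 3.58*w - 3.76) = 0.4675*w^5 + 4.7021*w^4 - 37.4813*w^3 + 1.4061*w^2 + 13.0514*w + 16.5816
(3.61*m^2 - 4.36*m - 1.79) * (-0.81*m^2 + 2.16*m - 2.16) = -2.9241*m^4 + 11.3292*m^3 - 15.7653*m^2 + 5.5512*m + 3.8664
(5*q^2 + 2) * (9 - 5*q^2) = -25*q^4 + 35*q^2 + 18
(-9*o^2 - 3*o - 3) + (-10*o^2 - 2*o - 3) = -19*o^2 - 5*o - 6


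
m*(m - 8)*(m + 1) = m^3 - 7*m^2 - 8*m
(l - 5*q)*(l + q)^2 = l^3 - 3*l^2*q - 9*l*q^2 - 5*q^3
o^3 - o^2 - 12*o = o*(o - 4)*(o + 3)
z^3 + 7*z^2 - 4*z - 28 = (z - 2)*(z + 2)*(z + 7)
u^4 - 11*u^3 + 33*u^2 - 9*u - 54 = (u - 6)*(u - 3)^2*(u + 1)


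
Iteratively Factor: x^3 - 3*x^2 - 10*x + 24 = (x - 2)*(x^2 - x - 12) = (x - 2)*(x + 3)*(x - 4)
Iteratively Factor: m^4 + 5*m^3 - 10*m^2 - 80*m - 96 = (m + 4)*(m^3 + m^2 - 14*m - 24) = (m - 4)*(m + 4)*(m^2 + 5*m + 6) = (m - 4)*(m + 2)*(m + 4)*(m + 3)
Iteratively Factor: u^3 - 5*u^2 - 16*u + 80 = (u - 4)*(u^2 - u - 20) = (u - 5)*(u - 4)*(u + 4)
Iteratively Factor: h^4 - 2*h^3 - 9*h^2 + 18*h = (h - 3)*(h^3 + h^2 - 6*h) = (h - 3)*(h + 3)*(h^2 - 2*h) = (h - 3)*(h - 2)*(h + 3)*(h)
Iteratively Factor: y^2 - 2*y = (y)*(y - 2)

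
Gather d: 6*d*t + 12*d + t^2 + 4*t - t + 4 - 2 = d*(6*t + 12) + t^2 + 3*t + 2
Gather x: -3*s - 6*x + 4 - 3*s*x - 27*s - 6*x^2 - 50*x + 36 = -30*s - 6*x^2 + x*(-3*s - 56) + 40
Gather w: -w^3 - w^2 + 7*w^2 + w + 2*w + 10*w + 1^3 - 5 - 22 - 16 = -w^3 + 6*w^2 + 13*w - 42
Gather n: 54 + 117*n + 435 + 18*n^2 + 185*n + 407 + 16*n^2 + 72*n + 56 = 34*n^2 + 374*n + 952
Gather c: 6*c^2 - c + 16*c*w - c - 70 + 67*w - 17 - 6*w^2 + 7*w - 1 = 6*c^2 + c*(16*w - 2) - 6*w^2 + 74*w - 88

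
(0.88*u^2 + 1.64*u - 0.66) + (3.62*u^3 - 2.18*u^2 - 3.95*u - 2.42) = 3.62*u^3 - 1.3*u^2 - 2.31*u - 3.08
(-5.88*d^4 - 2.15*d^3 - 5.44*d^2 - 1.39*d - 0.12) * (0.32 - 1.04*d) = 6.1152*d^5 + 0.3544*d^4 + 4.9696*d^3 - 0.2952*d^2 - 0.32*d - 0.0384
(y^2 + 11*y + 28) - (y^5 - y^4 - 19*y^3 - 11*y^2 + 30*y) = -y^5 + y^4 + 19*y^3 + 12*y^2 - 19*y + 28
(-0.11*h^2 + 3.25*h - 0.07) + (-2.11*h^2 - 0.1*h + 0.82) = -2.22*h^2 + 3.15*h + 0.75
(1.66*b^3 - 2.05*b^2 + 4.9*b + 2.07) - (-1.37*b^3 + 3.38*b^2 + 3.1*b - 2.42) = 3.03*b^3 - 5.43*b^2 + 1.8*b + 4.49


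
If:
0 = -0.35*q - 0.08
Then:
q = -0.23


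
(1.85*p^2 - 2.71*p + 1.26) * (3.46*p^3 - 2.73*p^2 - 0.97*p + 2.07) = 6.401*p^5 - 14.4271*p^4 + 9.9634*p^3 + 3.0184*p^2 - 6.8319*p + 2.6082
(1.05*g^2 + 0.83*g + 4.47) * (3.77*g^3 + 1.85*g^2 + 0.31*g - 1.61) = 3.9585*g^5 + 5.0716*g^4 + 18.7129*g^3 + 6.8363*g^2 + 0.0493999999999999*g - 7.1967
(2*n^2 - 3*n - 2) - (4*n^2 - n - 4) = -2*n^2 - 2*n + 2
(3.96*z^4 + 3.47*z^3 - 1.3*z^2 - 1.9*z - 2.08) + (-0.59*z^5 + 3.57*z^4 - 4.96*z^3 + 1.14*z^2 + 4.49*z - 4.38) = -0.59*z^5 + 7.53*z^4 - 1.49*z^3 - 0.16*z^2 + 2.59*z - 6.46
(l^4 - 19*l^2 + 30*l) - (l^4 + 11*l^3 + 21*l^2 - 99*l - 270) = -11*l^3 - 40*l^2 + 129*l + 270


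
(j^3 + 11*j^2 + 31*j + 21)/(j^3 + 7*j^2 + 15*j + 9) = (j + 7)/(j + 3)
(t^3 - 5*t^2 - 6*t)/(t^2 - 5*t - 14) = t*(-t^2 + 5*t + 6)/(-t^2 + 5*t + 14)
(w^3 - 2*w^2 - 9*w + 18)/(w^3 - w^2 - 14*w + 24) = (w + 3)/(w + 4)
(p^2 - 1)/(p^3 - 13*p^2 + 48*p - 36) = (p + 1)/(p^2 - 12*p + 36)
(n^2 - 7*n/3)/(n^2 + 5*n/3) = (3*n - 7)/(3*n + 5)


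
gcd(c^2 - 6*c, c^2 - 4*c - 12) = c - 6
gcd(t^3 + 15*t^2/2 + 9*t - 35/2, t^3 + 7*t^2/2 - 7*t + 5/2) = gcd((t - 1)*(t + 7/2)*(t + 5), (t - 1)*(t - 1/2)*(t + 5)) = t^2 + 4*t - 5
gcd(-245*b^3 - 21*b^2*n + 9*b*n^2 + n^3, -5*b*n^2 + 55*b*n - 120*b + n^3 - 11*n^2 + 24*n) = 5*b - n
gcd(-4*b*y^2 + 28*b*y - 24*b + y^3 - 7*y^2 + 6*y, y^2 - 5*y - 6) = y - 6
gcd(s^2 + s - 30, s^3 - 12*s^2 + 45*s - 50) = s - 5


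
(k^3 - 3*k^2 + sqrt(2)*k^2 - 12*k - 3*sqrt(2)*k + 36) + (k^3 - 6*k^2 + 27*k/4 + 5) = 2*k^3 - 9*k^2 + sqrt(2)*k^2 - 21*k/4 - 3*sqrt(2)*k + 41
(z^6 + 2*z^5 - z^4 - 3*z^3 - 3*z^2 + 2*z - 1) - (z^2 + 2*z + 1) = z^6 + 2*z^5 - z^4 - 3*z^3 - 4*z^2 - 2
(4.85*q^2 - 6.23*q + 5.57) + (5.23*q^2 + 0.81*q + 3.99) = 10.08*q^2 - 5.42*q + 9.56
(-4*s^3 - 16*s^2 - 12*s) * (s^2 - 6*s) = -4*s^5 + 8*s^4 + 84*s^3 + 72*s^2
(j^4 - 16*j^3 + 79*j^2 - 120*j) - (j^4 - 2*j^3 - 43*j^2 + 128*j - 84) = -14*j^3 + 122*j^2 - 248*j + 84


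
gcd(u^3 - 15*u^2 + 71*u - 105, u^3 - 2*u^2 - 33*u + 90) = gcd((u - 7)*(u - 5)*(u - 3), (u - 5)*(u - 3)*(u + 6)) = u^2 - 8*u + 15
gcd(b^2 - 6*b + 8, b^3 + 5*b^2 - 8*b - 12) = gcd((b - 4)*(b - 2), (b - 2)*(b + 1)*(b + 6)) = b - 2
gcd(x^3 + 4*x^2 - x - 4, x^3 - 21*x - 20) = x^2 + 5*x + 4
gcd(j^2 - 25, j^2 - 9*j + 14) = 1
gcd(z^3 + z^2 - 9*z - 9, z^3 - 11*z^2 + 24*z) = z - 3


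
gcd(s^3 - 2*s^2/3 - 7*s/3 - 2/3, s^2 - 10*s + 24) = 1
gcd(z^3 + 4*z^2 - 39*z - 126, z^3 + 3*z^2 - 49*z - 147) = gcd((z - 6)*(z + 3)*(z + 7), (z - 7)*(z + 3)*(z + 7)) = z^2 + 10*z + 21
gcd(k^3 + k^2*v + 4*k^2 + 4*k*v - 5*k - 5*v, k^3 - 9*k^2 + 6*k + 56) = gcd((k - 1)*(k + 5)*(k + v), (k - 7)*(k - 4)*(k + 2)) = 1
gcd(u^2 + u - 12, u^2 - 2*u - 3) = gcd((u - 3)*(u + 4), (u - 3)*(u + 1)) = u - 3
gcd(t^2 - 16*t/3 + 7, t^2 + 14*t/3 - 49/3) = t - 7/3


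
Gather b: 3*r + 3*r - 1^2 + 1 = 6*r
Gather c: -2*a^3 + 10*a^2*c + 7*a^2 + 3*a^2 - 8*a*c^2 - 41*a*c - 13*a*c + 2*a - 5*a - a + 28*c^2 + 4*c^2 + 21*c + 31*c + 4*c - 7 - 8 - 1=-2*a^3 + 10*a^2 - 4*a + c^2*(32 - 8*a) + c*(10*a^2 - 54*a + 56) - 16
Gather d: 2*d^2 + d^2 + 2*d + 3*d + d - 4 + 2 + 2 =3*d^2 + 6*d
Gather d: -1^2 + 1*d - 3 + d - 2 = 2*d - 6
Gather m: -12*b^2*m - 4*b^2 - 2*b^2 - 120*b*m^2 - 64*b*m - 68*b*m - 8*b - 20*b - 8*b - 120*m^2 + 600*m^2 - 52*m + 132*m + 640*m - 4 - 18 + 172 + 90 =-6*b^2 - 36*b + m^2*(480 - 120*b) + m*(-12*b^2 - 132*b + 720) + 240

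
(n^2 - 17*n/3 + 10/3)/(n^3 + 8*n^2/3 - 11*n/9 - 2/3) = 3*(n - 5)/(3*n^2 + 10*n + 3)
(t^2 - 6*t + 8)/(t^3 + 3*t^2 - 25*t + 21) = (t^2 - 6*t + 8)/(t^3 + 3*t^2 - 25*t + 21)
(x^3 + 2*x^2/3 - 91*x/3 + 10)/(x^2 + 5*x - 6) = (3*x^2 - 16*x + 5)/(3*(x - 1))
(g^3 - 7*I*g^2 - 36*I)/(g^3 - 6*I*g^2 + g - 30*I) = (g - 6*I)/(g - 5*I)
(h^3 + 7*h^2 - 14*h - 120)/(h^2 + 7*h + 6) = (h^2 + h - 20)/(h + 1)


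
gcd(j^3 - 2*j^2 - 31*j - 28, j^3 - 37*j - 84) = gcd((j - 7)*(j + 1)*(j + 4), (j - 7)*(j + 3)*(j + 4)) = j^2 - 3*j - 28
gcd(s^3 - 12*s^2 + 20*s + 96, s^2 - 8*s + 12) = s - 6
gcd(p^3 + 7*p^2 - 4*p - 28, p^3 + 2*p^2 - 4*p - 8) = p^2 - 4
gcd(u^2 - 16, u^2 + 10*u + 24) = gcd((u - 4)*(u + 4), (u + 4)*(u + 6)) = u + 4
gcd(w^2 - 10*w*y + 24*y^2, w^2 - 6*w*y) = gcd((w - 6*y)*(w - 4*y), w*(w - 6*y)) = -w + 6*y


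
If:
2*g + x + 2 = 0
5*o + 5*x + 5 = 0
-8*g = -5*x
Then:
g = -5/9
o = -1/9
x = -8/9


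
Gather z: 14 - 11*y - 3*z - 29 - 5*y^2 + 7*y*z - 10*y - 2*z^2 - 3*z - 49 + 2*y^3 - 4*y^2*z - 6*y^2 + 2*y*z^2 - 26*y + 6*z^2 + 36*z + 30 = 2*y^3 - 11*y^2 - 47*y + z^2*(2*y + 4) + z*(-4*y^2 + 7*y + 30) - 34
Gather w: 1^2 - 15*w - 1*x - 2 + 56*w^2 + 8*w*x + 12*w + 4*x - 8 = 56*w^2 + w*(8*x - 3) + 3*x - 9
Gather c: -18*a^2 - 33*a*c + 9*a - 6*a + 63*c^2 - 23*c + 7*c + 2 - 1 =-18*a^2 + 3*a + 63*c^2 + c*(-33*a - 16) + 1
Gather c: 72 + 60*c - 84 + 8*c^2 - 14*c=8*c^2 + 46*c - 12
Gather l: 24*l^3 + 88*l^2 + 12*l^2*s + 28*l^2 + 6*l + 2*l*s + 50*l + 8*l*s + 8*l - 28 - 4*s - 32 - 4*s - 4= 24*l^3 + l^2*(12*s + 116) + l*(10*s + 64) - 8*s - 64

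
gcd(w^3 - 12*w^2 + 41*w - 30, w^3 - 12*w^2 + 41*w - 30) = w^3 - 12*w^2 + 41*w - 30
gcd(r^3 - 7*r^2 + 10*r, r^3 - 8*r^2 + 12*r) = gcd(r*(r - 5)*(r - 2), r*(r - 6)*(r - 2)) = r^2 - 2*r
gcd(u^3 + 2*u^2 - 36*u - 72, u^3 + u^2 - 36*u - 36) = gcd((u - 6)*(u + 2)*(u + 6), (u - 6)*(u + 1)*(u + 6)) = u^2 - 36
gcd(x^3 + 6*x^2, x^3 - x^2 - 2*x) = x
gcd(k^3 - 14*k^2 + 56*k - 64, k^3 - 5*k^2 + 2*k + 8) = k^2 - 6*k + 8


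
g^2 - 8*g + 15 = (g - 5)*(g - 3)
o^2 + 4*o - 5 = (o - 1)*(o + 5)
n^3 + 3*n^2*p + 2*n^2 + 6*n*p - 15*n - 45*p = (n - 3)*(n + 5)*(n + 3*p)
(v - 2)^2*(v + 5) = v^3 + v^2 - 16*v + 20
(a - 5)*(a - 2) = a^2 - 7*a + 10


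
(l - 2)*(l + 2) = l^2 - 4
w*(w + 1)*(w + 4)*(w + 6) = w^4 + 11*w^3 + 34*w^2 + 24*w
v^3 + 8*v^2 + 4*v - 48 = (v - 2)*(v + 4)*(v + 6)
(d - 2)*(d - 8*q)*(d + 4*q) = d^3 - 4*d^2*q - 2*d^2 - 32*d*q^2 + 8*d*q + 64*q^2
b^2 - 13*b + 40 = (b - 8)*(b - 5)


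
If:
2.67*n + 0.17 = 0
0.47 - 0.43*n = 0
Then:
No Solution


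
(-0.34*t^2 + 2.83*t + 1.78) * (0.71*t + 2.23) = -0.2414*t^3 + 1.2511*t^2 + 7.5747*t + 3.9694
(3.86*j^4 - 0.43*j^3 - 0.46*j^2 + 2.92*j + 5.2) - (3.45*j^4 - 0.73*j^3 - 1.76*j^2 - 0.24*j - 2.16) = 0.41*j^4 + 0.3*j^3 + 1.3*j^2 + 3.16*j + 7.36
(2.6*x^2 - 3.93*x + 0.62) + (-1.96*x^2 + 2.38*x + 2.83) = 0.64*x^2 - 1.55*x + 3.45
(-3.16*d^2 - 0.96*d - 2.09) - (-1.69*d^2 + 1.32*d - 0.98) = -1.47*d^2 - 2.28*d - 1.11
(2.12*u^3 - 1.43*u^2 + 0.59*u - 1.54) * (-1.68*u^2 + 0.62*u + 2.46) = -3.5616*u^5 + 3.7168*u^4 + 3.3374*u^3 - 0.5648*u^2 + 0.4966*u - 3.7884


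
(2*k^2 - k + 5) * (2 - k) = -2*k^3 + 5*k^2 - 7*k + 10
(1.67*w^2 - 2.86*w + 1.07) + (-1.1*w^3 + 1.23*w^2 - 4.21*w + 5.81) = -1.1*w^3 + 2.9*w^2 - 7.07*w + 6.88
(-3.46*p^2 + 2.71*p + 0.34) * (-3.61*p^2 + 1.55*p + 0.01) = 12.4906*p^4 - 15.1461*p^3 + 2.9385*p^2 + 0.5541*p + 0.0034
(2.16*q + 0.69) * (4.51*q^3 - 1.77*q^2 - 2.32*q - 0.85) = 9.7416*q^4 - 0.711300000000001*q^3 - 6.2325*q^2 - 3.4368*q - 0.5865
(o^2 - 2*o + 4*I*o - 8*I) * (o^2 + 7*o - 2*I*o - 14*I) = o^4 + 5*o^3 + 2*I*o^3 - 6*o^2 + 10*I*o^2 + 40*o - 28*I*o - 112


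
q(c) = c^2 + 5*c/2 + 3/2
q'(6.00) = 14.50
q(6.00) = 52.50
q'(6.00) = 14.50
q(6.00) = 52.50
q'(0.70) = 3.90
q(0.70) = 3.74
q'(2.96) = 8.42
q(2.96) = 17.66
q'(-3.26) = -4.02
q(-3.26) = 3.98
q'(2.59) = 7.68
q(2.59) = 14.68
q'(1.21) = 4.92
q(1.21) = 5.99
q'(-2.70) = -2.90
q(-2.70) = 2.04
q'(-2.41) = -2.32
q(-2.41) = 1.28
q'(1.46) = 5.42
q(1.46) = 7.28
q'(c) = 2*c + 5/2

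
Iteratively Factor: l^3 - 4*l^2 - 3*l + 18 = (l + 2)*(l^2 - 6*l + 9) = (l - 3)*(l + 2)*(l - 3)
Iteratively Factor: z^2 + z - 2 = (z - 1)*(z + 2)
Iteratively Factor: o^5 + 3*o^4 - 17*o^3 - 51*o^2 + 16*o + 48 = (o - 4)*(o^4 + 7*o^3 + 11*o^2 - 7*o - 12) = (o - 4)*(o + 1)*(o^3 + 6*o^2 + 5*o - 12) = (o - 4)*(o - 1)*(o + 1)*(o^2 + 7*o + 12) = (o - 4)*(o - 1)*(o + 1)*(o + 4)*(o + 3)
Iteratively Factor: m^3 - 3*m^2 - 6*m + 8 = (m - 4)*(m^2 + m - 2) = (m - 4)*(m - 1)*(m + 2)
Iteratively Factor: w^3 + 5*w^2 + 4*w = (w)*(w^2 + 5*w + 4) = w*(w + 4)*(w + 1)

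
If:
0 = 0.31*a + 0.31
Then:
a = -1.00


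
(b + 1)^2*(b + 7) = b^3 + 9*b^2 + 15*b + 7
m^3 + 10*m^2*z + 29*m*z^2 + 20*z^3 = (m + z)*(m + 4*z)*(m + 5*z)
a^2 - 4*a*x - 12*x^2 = (a - 6*x)*(a + 2*x)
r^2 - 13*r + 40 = (r - 8)*(r - 5)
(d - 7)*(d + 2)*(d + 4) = d^3 - d^2 - 34*d - 56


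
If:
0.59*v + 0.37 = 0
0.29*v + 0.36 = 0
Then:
No Solution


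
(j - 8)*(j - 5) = j^2 - 13*j + 40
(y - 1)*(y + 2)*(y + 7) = y^3 + 8*y^2 + 5*y - 14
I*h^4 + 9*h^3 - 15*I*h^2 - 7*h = h*(h - 7*I)*(h - I)*(I*h + 1)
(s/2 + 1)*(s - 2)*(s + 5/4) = s^3/2 + 5*s^2/8 - 2*s - 5/2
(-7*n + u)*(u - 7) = -7*n*u + 49*n + u^2 - 7*u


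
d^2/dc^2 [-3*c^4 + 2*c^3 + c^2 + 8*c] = -36*c^2 + 12*c + 2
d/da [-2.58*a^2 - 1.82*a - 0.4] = -5.16*a - 1.82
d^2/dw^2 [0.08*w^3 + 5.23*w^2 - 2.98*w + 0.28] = 0.48*w + 10.46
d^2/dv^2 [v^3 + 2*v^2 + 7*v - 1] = 6*v + 4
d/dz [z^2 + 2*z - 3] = 2*z + 2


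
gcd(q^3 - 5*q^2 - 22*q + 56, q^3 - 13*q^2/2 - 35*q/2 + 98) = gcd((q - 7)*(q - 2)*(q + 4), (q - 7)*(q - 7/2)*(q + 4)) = q^2 - 3*q - 28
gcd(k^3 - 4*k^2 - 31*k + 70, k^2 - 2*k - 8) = 1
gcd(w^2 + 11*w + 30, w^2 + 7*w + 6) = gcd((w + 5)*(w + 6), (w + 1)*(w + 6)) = w + 6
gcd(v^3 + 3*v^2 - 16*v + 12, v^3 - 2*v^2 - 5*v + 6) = v - 1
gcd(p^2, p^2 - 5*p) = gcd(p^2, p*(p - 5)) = p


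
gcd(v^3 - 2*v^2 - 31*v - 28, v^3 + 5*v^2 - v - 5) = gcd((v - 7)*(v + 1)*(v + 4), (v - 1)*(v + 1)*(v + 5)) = v + 1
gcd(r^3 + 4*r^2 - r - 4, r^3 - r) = r^2 - 1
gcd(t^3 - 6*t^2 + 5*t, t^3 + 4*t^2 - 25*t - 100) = t - 5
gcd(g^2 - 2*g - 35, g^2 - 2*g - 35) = g^2 - 2*g - 35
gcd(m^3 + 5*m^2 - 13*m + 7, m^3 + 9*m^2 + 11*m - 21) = m^2 + 6*m - 7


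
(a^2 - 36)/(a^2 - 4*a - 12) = (a + 6)/(a + 2)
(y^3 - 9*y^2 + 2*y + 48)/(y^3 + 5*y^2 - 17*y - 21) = (y^2 - 6*y - 16)/(y^2 + 8*y + 7)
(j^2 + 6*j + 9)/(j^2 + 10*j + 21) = (j + 3)/(j + 7)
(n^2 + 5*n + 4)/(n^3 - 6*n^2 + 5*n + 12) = (n + 4)/(n^2 - 7*n + 12)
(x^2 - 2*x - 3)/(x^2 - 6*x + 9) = (x + 1)/(x - 3)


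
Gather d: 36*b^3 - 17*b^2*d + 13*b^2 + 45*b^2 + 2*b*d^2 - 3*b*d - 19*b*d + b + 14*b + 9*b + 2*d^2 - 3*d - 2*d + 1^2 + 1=36*b^3 + 58*b^2 + 24*b + d^2*(2*b + 2) + d*(-17*b^2 - 22*b - 5) + 2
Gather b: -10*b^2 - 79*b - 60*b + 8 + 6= -10*b^2 - 139*b + 14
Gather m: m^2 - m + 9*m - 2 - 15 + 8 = m^2 + 8*m - 9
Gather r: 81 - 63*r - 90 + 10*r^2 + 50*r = 10*r^2 - 13*r - 9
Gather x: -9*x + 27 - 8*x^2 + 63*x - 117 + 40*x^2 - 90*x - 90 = 32*x^2 - 36*x - 180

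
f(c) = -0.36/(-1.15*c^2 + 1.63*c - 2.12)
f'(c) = -0.36*(2.3*c - 1.63)/(-1.15*c^2 + 1.63*c - 2.12)^2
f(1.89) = 0.11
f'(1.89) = -0.10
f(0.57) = 0.23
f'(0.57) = 0.05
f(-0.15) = 0.15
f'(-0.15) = 0.12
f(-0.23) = 0.14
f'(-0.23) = 0.12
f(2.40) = 0.07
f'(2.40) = -0.06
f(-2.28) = 0.03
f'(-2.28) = 0.02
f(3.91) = 0.03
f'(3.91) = -0.01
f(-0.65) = 0.10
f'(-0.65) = 0.08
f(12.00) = 0.00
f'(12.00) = -0.00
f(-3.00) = 0.02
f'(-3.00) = 0.01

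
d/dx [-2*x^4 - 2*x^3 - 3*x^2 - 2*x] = -8*x^3 - 6*x^2 - 6*x - 2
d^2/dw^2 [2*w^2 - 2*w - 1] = 4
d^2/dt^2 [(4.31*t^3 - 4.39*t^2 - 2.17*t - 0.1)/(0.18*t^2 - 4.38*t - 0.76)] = (7.105427357601e-15*t^4 + 159.485976*t^3 + 82.460016*t^2 + 13.62864*t + 5.511424)/(0.005832*t^6 - 0.425736*t^5 + 10.285704*t^4 - 80.432568*t^3 - 43.428528*t^2 - 7.589664*t - 0.438976)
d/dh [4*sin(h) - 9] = 4*cos(h)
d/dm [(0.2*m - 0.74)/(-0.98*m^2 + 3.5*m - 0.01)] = (0.196*m^2 - 1.4504*m + 2.588)/(0.9604*m^4 - 6.86*m^3 + 12.2696*m^2 - 0.07*m + 0.0001)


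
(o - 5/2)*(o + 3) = o^2 + o/2 - 15/2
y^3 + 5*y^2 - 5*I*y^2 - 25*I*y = y*(y + 5)*(y - 5*I)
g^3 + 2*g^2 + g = g*(g + 1)^2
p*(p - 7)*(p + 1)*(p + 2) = p^4 - 4*p^3 - 19*p^2 - 14*p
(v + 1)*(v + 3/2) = v^2 + 5*v/2 + 3/2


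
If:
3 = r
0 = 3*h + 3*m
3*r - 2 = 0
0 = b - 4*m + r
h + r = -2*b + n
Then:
No Solution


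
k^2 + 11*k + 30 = (k + 5)*(k + 6)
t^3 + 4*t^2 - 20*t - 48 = (t - 4)*(t + 2)*(t + 6)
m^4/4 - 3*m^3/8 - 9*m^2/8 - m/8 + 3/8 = (m/2 + 1/2)^2*(m - 3)*(m - 1/2)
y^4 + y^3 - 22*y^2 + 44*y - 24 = (y - 2)^2*(y - 1)*(y + 6)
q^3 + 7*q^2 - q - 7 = (q - 1)*(q + 1)*(q + 7)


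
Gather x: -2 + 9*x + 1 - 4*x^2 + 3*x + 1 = -4*x^2 + 12*x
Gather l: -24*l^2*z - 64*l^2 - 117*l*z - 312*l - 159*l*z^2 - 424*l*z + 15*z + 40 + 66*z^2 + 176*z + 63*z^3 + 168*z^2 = l^2*(-24*z - 64) + l*(-159*z^2 - 541*z - 312) + 63*z^3 + 234*z^2 + 191*z + 40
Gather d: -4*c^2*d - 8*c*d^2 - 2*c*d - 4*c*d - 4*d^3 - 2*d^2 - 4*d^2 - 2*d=-4*d^3 + d^2*(-8*c - 6) + d*(-4*c^2 - 6*c - 2)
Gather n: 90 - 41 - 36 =13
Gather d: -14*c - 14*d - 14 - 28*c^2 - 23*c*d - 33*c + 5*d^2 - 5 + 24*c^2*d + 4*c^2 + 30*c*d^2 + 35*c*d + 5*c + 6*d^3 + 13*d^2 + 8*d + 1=-24*c^2 - 42*c + 6*d^3 + d^2*(30*c + 18) + d*(24*c^2 + 12*c - 6) - 18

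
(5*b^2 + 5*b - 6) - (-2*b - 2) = 5*b^2 + 7*b - 4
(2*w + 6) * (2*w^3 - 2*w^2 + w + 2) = 4*w^4 + 8*w^3 - 10*w^2 + 10*w + 12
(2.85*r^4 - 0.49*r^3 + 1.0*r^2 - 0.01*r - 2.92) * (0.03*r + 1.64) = 0.0855*r^5 + 4.6593*r^4 - 0.7736*r^3 + 1.6397*r^2 - 0.104*r - 4.7888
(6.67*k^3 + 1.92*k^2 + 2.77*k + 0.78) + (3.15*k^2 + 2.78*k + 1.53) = 6.67*k^3 + 5.07*k^2 + 5.55*k + 2.31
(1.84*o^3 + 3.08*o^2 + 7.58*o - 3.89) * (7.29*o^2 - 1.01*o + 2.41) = 13.4136*o^5 + 20.5948*o^4 + 56.5818*o^3 - 28.5911*o^2 + 22.1967*o - 9.3749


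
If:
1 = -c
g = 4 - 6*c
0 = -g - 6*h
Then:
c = -1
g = 10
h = -5/3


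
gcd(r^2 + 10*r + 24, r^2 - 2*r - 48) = r + 6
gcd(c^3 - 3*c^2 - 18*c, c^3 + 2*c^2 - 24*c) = c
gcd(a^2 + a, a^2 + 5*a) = a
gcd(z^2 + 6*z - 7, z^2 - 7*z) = 1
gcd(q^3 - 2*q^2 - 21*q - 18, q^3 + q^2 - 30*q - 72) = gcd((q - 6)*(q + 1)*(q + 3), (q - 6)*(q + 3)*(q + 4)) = q^2 - 3*q - 18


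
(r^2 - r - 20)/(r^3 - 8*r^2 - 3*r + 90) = (r + 4)/(r^2 - 3*r - 18)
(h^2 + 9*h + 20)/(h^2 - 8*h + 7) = (h^2 + 9*h + 20)/(h^2 - 8*h + 7)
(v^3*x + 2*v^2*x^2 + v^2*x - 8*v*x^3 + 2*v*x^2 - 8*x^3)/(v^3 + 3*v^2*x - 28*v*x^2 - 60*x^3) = x*(v^3 + 2*v^2*x + v^2 - 8*v*x^2 + 2*v*x - 8*x^2)/(v^3 + 3*v^2*x - 28*v*x^2 - 60*x^3)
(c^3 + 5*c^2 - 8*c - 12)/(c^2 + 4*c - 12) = c + 1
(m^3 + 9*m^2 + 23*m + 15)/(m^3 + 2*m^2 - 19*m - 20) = (m + 3)/(m - 4)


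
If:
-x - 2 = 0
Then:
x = -2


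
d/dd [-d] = -1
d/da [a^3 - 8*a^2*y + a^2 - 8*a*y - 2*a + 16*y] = 3*a^2 - 16*a*y + 2*a - 8*y - 2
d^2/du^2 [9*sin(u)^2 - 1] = 18*cos(2*u)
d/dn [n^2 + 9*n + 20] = 2*n + 9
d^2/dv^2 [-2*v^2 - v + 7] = -4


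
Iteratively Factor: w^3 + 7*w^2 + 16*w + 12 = (w + 3)*(w^2 + 4*w + 4) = (w + 2)*(w + 3)*(w + 2)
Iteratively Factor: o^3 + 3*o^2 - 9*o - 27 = (o + 3)*(o^2 - 9) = (o - 3)*(o + 3)*(o + 3)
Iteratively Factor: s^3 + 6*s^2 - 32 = (s - 2)*(s^2 + 8*s + 16) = (s - 2)*(s + 4)*(s + 4)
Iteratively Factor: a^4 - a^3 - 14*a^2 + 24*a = (a - 3)*(a^3 + 2*a^2 - 8*a) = (a - 3)*(a - 2)*(a^2 + 4*a) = a*(a - 3)*(a - 2)*(a + 4)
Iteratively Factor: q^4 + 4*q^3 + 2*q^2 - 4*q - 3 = (q + 3)*(q^3 + q^2 - q - 1) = (q + 1)*(q + 3)*(q^2 - 1) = (q + 1)^2*(q + 3)*(q - 1)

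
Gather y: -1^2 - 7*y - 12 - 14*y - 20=-21*y - 33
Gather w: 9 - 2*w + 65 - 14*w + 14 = 88 - 16*w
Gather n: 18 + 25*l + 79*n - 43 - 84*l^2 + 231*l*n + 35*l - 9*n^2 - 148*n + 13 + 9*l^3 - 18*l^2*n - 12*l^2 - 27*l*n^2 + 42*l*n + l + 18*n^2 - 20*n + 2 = 9*l^3 - 96*l^2 + 61*l + n^2*(9 - 27*l) + n*(-18*l^2 + 273*l - 89) - 10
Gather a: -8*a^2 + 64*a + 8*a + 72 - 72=-8*a^2 + 72*a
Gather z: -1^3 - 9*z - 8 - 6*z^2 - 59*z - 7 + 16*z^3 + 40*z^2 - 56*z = 16*z^3 + 34*z^2 - 124*z - 16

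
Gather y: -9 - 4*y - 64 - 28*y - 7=-32*y - 80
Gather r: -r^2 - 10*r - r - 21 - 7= -r^2 - 11*r - 28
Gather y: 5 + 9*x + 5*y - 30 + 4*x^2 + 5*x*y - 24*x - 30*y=4*x^2 - 15*x + y*(5*x - 25) - 25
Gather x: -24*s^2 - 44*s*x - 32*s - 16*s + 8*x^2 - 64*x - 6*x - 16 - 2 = -24*s^2 - 48*s + 8*x^2 + x*(-44*s - 70) - 18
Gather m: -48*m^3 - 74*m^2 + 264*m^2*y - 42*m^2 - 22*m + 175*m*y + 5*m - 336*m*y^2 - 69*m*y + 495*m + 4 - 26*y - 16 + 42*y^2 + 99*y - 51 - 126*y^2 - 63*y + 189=-48*m^3 + m^2*(264*y - 116) + m*(-336*y^2 + 106*y + 478) - 84*y^2 + 10*y + 126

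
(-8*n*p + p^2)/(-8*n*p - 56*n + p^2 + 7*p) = p/(p + 7)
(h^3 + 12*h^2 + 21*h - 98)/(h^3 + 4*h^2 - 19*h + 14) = (h + 7)/(h - 1)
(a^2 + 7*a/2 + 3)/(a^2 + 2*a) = (a + 3/2)/a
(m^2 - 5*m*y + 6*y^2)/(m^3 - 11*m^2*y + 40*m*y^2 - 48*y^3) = (m - 2*y)/(m^2 - 8*m*y + 16*y^2)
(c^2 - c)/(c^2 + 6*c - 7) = c/(c + 7)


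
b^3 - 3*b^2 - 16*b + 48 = (b - 4)*(b - 3)*(b + 4)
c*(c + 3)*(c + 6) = c^3 + 9*c^2 + 18*c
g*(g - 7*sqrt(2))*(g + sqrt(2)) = g^3 - 6*sqrt(2)*g^2 - 14*g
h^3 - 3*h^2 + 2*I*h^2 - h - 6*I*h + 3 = (h - 3)*(h + I)^2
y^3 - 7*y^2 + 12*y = y*(y - 4)*(y - 3)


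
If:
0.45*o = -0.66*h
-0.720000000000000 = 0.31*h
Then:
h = -2.32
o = 3.41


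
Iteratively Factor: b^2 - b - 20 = (b + 4)*(b - 5)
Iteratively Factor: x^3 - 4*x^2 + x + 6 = (x + 1)*(x^2 - 5*x + 6) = (x - 2)*(x + 1)*(x - 3)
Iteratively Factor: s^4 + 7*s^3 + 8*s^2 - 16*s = (s + 4)*(s^3 + 3*s^2 - 4*s) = (s - 1)*(s + 4)*(s^2 + 4*s) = s*(s - 1)*(s + 4)*(s + 4)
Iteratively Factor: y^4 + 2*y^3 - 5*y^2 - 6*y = (y + 3)*(y^3 - y^2 - 2*y) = (y + 1)*(y + 3)*(y^2 - 2*y) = (y - 2)*(y + 1)*(y + 3)*(y)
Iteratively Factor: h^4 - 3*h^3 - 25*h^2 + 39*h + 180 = (h - 4)*(h^3 + h^2 - 21*h - 45) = (h - 5)*(h - 4)*(h^2 + 6*h + 9) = (h - 5)*(h - 4)*(h + 3)*(h + 3)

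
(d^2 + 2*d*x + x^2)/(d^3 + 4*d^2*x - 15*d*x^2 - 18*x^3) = (-d - x)/(-d^2 - 3*d*x + 18*x^2)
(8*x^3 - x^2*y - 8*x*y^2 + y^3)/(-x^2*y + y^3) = (-8*x + y)/y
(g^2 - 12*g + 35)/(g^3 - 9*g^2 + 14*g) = (g - 5)/(g*(g - 2))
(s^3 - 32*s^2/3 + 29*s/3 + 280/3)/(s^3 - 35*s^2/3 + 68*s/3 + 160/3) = (3*s + 7)/(3*s + 4)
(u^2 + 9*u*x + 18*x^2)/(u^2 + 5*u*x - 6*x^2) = (-u - 3*x)/(-u + x)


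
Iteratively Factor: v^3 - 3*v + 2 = (v + 2)*(v^2 - 2*v + 1) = (v - 1)*(v + 2)*(v - 1)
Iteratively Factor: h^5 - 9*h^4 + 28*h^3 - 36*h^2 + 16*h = (h - 4)*(h^4 - 5*h^3 + 8*h^2 - 4*h) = (h - 4)*(h - 2)*(h^3 - 3*h^2 + 2*h) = (h - 4)*(h - 2)^2*(h^2 - h) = h*(h - 4)*(h - 2)^2*(h - 1)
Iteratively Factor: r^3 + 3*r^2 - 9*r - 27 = (r + 3)*(r^2 - 9) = (r + 3)^2*(r - 3)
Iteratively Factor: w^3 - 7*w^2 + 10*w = (w - 2)*(w^2 - 5*w) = (w - 5)*(w - 2)*(w)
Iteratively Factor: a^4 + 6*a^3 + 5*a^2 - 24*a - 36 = (a + 2)*(a^3 + 4*a^2 - 3*a - 18) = (a - 2)*(a + 2)*(a^2 + 6*a + 9) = (a - 2)*(a + 2)*(a + 3)*(a + 3)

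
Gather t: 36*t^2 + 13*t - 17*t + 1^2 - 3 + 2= 36*t^2 - 4*t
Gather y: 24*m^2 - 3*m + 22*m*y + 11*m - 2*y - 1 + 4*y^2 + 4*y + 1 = 24*m^2 + 8*m + 4*y^2 + y*(22*m + 2)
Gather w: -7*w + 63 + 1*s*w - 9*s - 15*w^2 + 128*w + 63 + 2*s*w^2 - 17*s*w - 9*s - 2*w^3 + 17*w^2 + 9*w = -18*s - 2*w^3 + w^2*(2*s + 2) + w*(130 - 16*s) + 126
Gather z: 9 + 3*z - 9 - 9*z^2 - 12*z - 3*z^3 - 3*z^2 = -3*z^3 - 12*z^2 - 9*z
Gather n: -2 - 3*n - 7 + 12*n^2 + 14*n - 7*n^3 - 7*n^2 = -7*n^3 + 5*n^2 + 11*n - 9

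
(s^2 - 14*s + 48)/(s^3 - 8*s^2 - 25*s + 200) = (s - 6)/(s^2 - 25)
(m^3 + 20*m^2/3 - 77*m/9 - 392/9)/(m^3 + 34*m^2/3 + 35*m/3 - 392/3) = (m + 7/3)/(m + 7)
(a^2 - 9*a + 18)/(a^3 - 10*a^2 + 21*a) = (a - 6)/(a*(a - 7))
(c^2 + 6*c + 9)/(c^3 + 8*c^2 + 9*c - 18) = (c + 3)/(c^2 + 5*c - 6)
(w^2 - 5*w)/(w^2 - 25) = w/(w + 5)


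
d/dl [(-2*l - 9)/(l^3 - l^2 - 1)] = (-2*l^3 + 2*l^2 + l*(2*l + 9)*(3*l - 2) + 2)/(-l^3 + l^2 + 1)^2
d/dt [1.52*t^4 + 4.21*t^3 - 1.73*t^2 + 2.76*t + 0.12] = 6.08*t^3 + 12.63*t^2 - 3.46*t + 2.76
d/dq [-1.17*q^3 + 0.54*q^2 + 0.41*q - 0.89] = -3.51*q^2 + 1.08*q + 0.41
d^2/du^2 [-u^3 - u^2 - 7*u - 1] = -6*u - 2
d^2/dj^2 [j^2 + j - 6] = 2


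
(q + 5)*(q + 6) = q^2 + 11*q + 30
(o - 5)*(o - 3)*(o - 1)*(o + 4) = o^4 - 5*o^3 - 13*o^2 + 77*o - 60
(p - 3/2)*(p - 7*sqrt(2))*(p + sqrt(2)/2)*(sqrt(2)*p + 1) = sqrt(2)*p^4 - 12*p^3 - 3*sqrt(2)*p^3/2 - 27*sqrt(2)*p^2/2 + 18*p^2 - 7*p + 81*sqrt(2)*p/4 + 21/2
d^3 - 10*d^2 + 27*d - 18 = (d - 6)*(d - 3)*(d - 1)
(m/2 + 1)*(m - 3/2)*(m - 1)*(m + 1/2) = m^4/2 - 15*m^2/8 + 5*m/8 + 3/4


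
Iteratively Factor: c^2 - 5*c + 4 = (c - 4)*(c - 1)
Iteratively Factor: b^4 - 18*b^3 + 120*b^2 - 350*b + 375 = (b - 5)*(b^3 - 13*b^2 + 55*b - 75) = (b - 5)^2*(b^2 - 8*b + 15) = (b - 5)^2*(b - 3)*(b - 5)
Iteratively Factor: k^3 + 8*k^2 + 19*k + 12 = (k + 1)*(k^2 + 7*k + 12) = (k + 1)*(k + 4)*(k + 3)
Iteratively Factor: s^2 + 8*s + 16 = (s + 4)*(s + 4)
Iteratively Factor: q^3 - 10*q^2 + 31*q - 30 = (q - 2)*(q^2 - 8*q + 15) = (q - 3)*(q - 2)*(q - 5)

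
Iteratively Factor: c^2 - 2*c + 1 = (c - 1)*(c - 1)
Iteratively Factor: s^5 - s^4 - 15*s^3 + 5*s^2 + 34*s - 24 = (s + 3)*(s^4 - 4*s^3 - 3*s^2 + 14*s - 8) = (s - 1)*(s + 3)*(s^3 - 3*s^2 - 6*s + 8) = (s - 1)*(s + 2)*(s + 3)*(s^2 - 5*s + 4) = (s - 1)^2*(s + 2)*(s + 3)*(s - 4)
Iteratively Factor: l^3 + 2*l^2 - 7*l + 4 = (l - 1)*(l^2 + 3*l - 4) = (l - 1)^2*(l + 4)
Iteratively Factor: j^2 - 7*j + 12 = (j - 4)*(j - 3)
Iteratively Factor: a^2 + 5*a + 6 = (a + 2)*(a + 3)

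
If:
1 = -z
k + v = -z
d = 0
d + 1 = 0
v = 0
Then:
No Solution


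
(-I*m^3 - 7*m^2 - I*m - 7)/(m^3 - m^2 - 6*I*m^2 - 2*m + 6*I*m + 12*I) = (-I*m^3 - 7*m^2 - I*m - 7)/(m^3 + m^2*(-1 - 6*I) + m*(-2 + 6*I) + 12*I)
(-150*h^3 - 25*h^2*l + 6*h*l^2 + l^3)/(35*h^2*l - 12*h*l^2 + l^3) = (-30*h^2 - 11*h*l - l^2)/(l*(7*h - l))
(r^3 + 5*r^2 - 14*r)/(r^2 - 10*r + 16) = r*(r + 7)/(r - 8)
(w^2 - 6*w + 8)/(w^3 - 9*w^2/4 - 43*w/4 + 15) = 4*(w - 2)/(4*w^2 + 7*w - 15)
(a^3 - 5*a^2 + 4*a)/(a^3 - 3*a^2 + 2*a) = (a - 4)/(a - 2)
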